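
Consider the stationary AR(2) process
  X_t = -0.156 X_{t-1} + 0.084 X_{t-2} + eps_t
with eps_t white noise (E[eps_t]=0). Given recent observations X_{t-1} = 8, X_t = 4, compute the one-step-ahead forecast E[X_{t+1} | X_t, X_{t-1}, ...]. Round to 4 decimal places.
E[X_{t+1} \mid \mathcal F_t] = 0.0480

For an AR(p) model X_t = c + sum_i phi_i X_{t-i} + eps_t, the
one-step-ahead conditional mean is
  E[X_{t+1} | X_t, ...] = c + sum_i phi_i X_{t+1-i}.
Substitute known values:
  E[X_{t+1} | ...] = (-0.156) * (4) + (0.084) * (8)
                   = 0.0480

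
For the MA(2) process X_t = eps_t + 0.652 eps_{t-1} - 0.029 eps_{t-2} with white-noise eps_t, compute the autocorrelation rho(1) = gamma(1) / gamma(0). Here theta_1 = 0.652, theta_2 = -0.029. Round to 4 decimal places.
\rho(1) = 0.4440

For an MA(q) process with theta_0 = 1, the autocovariance is
  gamma(k) = sigma^2 * sum_{i=0..q-k} theta_i * theta_{i+k},
and rho(k) = gamma(k) / gamma(0). Sigma^2 cancels.
  numerator   = (1)*(0.652) + (0.652)*(-0.029) = 0.633092.
  denominator = (1)^2 + (0.652)^2 + (-0.029)^2 = 1.425945.
  rho(1) = 0.633092 / 1.425945 = 0.4440.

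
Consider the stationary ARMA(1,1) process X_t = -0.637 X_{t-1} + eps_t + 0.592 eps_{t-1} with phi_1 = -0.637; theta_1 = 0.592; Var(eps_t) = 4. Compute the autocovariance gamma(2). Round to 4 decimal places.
\gamma(2) = 0.1202

Multiply the model equation by X_{t-k} and take expectations. With theta_0 = psi_0 = 1 and psi_j the MA(infinity) weights, this gives
  gamma(k) - sum_i phi_i gamma(k-i) = c_k,
  c_k = sigma^2 * sum_{j=k..q} theta_j psi_{j-k}   (c_k = 0 for k > q),
using gamma(-m) = gamma(m).
psi-weights needed (psi_j = theta_j + sum_i phi_i psi_{j-i}):
  psi_1 = theta_1 + phi_1 = 0.592 + (-0.637) = -0.045
Right-hand sides:
  c_0 = sigma^2 (1 + theta_1 psi_1) = 4 * (1 + (0.592)(-0.045)) = 4 * 0.97336 = 3.89344
  c_1 = sigma^2 theta_1 = 4 * (0.592) = 2.368
  c_2 = 0
Equations for k = 0 and k = 1 (AR order 1):
  gamma(0) = phi_1 gamma(1) + c_0
  gamma(1) = phi_1 gamma(0) + c_1
Substituting the second into the first: gamma(0) (1 - phi_1^2) = c_0 + phi_1 c_1, so
  gamma(0) = (c_0 + phi_1 c_1) / (1 - phi_1^2) = (3.89344 + (-0.637)(2.368)) / (1 - (-0.637)^2) = 2.385024 / 0.594231 = 4.013631.
  gamma(1) = phi_1 gamma(0) + c_1 = (-0.637)(4.013631) + (2.368) = -0.188683.
For k = 2 (> q): gamma(2) = phi_1 gamma(1) = (-0.637)(-0.188683) = 0.120191.
Therefore gamma(2) = 0.1202 (to 4 decimal places).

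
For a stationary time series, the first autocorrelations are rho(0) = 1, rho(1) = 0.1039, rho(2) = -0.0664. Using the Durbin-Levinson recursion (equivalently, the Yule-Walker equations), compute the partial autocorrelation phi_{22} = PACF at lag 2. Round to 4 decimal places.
\phi_{22} = -0.0780

The PACF at lag k is phi_{kk}, the last component of the solution
to the Yule-Walker system G_k phi = r_k where
  (G_k)_{ij} = rho(|i - j|), (r_k)_i = rho(i), i,j = 1..k.
Equivalently, Durbin-Levinson gives phi_{kk} iteratively:
  phi_{11} = rho(1)
  phi_{kk} = [rho(k) - sum_{j=1..k-1} phi_{k-1,j} rho(k-j)]
            / [1 - sum_{j=1..k-1} phi_{k-1,j} rho(j)],
  phi_{k,j} = phi_{k-1,j} - phi_{kk} phi_{k-1,k-j},  j = 1..k-1.
Step k = 1:
  phi_11 = rho(1) = 0.1039.
Step k = 2:
  phi_22 = [rho(2) - phi_11 rho(1)] / [1 - phi_11 rho(1)] = [-0.0664 - (0.1039)(0.1039)] / [1 - (0.1039)(0.1039)]
         = -0.07719521 / 0.98920479 = -0.078.
Therefore phi_{22} = -0.0780.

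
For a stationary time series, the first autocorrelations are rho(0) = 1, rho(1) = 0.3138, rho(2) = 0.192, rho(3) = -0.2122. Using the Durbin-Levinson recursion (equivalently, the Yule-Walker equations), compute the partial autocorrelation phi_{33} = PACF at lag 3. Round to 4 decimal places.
\phi_{33} = -0.3350

The PACF at lag k is phi_{kk}, the last component of the solution
to the Yule-Walker system G_k phi = r_k where
  (G_k)_{ij} = rho(|i - j|), (r_k)_i = rho(i), i,j = 1..k.
Equivalently, Durbin-Levinson gives phi_{kk} iteratively:
  phi_{11} = rho(1)
  phi_{kk} = [rho(k) - sum_{j=1..k-1} phi_{k-1,j} rho(k-j)]
            / [1 - sum_{j=1..k-1} phi_{k-1,j} rho(j)],
  phi_{k,j} = phi_{k-1,j} - phi_{kk} phi_{k-1,k-j},  j = 1..k-1.
Step k = 1:
  phi_11 = rho(1) = 0.3138.
Step k = 2:
  phi_22 = [rho(2) - phi_11 rho(1)] / [1 - phi_11 rho(1)] = [0.192 - (0.3138)(0.3138)] / [1 - (0.3138)(0.3138)]
         = 0.09352956 / 0.90152956 = 0.103745.
  Update: phi_21 = phi_11 - phi_22 phi_11 = 0.3138 - (0.103745)(0.3138) = 0.281245.
Step k = 3:
  phi_33 = [rho(3) - phi_21 rho(2) - phi_22 rho(1)] / [1 - phi_21 rho(1) - phi_22 rho(2)]
    numerator   = -0.2122 - (0.281245)(0.192) - (0.103745)(0.3138) = -0.29875429
    denominator = 1 - (0.281245)(0.3138) - (0.103745)(0.192) = 0.8918263
  phi_33 = -0.29875429 / 0.8918263 = -0.335.
Therefore phi_{33} = -0.3350.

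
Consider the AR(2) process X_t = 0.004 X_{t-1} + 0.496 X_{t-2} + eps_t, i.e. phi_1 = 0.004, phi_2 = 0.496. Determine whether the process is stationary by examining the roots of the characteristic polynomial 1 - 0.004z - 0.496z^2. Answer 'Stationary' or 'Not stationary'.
\text{Stationary}

The AR(p) characteristic polynomial is P(z) = 1 - 0.004z - 0.496z^2.
Stationarity requires all roots to lie outside the unit circle, i.e. |z| > 1 for every root.
Set 1 + (-0.004) z + (-0.496) z^2 = 0, i.e. a z^2 + b z + c = 0 with a = -0.496, b = -0.004, c = 1.
Discriminant D = b^2 - 4ac = (-0.004)^2 - 4*(-0.496)*1 = 0.000016 - (-1.984) = 1.984016.
D >= 0, so the roots are real: z = (-b +/- sqrt(D)) / (2a) = (0.004 +/- 1.408551) / (-0.992).
  z_1 = (0.004 + 1.408551) / (-0.992) = -1.4239,   |z_1| = 1.4239.
  z_2 = (0.004 - 1.408551) / (-0.992) = 1.4159,   |z_2| = 1.4159.
Moduli of all roots: 1.4239, 1.4159.
All moduli strictly greater than 1? Yes.
Verdict: Stationary.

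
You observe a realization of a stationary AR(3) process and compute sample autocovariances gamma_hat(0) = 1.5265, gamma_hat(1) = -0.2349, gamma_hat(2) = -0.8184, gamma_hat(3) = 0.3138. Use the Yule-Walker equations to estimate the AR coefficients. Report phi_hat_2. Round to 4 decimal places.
\hat\phi_{2} = -0.5780

The Yule-Walker equations for an AR(p) process read, in matrix form,
  Gamma_p phi = r_p,   with   (Gamma_p)_{ij} = gamma(|i - j|),
                       (r_p)_i = gamma(i),   i,j = 1..p.
Substitute the sample gammas (Toeplitz matrix and right-hand side of size 3):
  Gamma_p = [[1.5265, -0.2349, -0.8184], [-0.2349, 1.5265, -0.2349], [-0.8184, -0.2349, 1.5265]]
  r_p     = [-0.2349, -0.8184, 0.3138]
Written out (R1..R3):
  (R1) 1.5265 phi_1 - 0.2349 phi_2 - 0.8184 phi_3 = -0.2349
  (R2) -0.2349 phi_1 + 1.5265 phi_2 - 0.2349 phi_3 = -0.8184
  (R3) -0.8184 phi_1 - 0.2349 phi_2 + 1.5265 phi_3 = 0.3138
Gaussian elimination:
  R2 <- R2 - (-0.2349/1.5265) R1 = R2 - (-0.153881) R1:  1.490353 phi_2 - 0.360837 phi_3 = -0.854547
  R3 <- R3 - (-0.8184/1.5265) R1 = R3 - (-0.536128) R1:  -0.360837 phi_2 + 1.087733 phi_3 = 0.187863
  R3 <- R3 - (-0.360837/1.490353) R2 = R3 - (-0.242115) R2:  1.000369 phi_3 = -0.019035
Back-substitution:
  phi_hat_3 = -0.019035 / 1.000369 = -0.019028
  phi_hat_2 = (-0.854547 - (-0.360837)(-0.019028)) / 1.490353 = -0.577992
  phi_hat_1 = (-0.2349 - (-0.2349)(-0.577992) - (-0.8184)(-0.019028)) / 1.5265 = -0.253025
So phi_hat = [-0.2530, -0.5780, -0.0190].
Therefore phi_hat_2 = -0.5780.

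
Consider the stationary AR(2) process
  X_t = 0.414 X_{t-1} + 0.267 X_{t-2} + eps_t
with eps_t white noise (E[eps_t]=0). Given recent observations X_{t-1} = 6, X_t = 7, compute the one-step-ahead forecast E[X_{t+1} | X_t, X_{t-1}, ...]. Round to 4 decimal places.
E[X_{t+1} \mid \mathcal F_t] = 4.5000

For an AR(p) model X_t = c + sum_i phi_i X_{t-i} + eps_t, the
one-step-ahead conditional mean is
  E[X_{t+1} | X_t, ...] = c + sum_i phi_i X_{t+1-i}.
Substitute known values:
  E[X_{t+1} | ...] = (0.414) * (7) + (0.267) * (6)
                   = 4.5000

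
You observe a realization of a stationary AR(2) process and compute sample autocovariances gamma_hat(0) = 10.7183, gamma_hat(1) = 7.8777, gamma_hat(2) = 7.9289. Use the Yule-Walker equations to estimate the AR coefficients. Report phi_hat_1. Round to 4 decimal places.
\hat\phi_{1} = 0.4160

The Yule-Walker equations for an AR(p) process read, in matrix form,
  Gamma_p phi = r_p,   with   (Gamma_p)_{ij} = gamma(|i - j|),
                       (r_p)_i = gamma(i),   i,j = 1..p.
Substitute the sample gammas (Toeplitz matrix and right-hand side of size 2):
  Gamma_p = [[10.7183, 7.8777], [7.8777, 10.7183]]
  r_p     = [7.8777, 7.9289]
Written out:
  10.7183 phi_1 + 7.8777 phi_2 = 7.8777
  7.8777 phi_1 + 10.7183 phi_2 = 7.9289
Solve by Cramer's rule:
  det = gamma(0)^2 - gamma(1)^2 = (10.7183)^2 - (7.8777)^2 = 114.88195489 - 62.05815729 = 52.8237976
  phi_hat_1 = [gamma(1) gamma(0) - gamma(1) gamma(2)] / det = [(7.8777)(10.7183) - (7.8777)(7.9289)] / 52.8237976 = 21.97405638 / 52.8237976 = 0.416
  phi_hat_2 = [gamma(0) gamma(2) - gamma(1)^2] / det = [(10.7183)(7.9289) - (7.8777)^2] / 52.8237976 = 22.92617158 / 52.8237976 = 0.434
So phi_hat = [0.4160, 0.4340].
Therefore phi_hat_1 = 0.4160.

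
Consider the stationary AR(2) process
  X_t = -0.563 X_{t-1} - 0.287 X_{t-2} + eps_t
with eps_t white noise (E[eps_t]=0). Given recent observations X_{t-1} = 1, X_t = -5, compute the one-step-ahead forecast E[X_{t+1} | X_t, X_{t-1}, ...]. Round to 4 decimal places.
E[X_{t+1} \mid \mathcal F_t] = 2.5280

For an AR(p) model X_t = c + sum_i phi_i X_{t-i} + eps_t, the
one-step-ahead conditional mean is
  E[X_{t+1} | X_t, ...] = c + sum_i phi_i X_{t+1-i}.
Substitute known values:
  E[X_{t+1} | ...] = (-0.563) * (-5) + (-0.287) * (1)
                   = 2.5280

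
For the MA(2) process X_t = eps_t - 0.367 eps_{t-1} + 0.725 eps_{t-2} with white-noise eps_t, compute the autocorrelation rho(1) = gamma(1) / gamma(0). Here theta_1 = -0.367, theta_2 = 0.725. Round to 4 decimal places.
\rho(1) = -0.3813

For an MA(q) process with theta_0 = 1, the autocovariance is
  gamma(k) = sigma^2 * sum_{i=0..q-k} theta_i * theta_{i+k},
and rho(k) = gamma(k) / gamma(0). Sigma^2 cancels.
  numerator   = (1)*(-0.367) + (-0.367)*(0.725) = -0.633075.
  denominator = (1)^2 + (-0.367)^2 + (0.725)^2 = 1.660314.
  rho(1) = -0.633075 / 1.660314 = -0.3813.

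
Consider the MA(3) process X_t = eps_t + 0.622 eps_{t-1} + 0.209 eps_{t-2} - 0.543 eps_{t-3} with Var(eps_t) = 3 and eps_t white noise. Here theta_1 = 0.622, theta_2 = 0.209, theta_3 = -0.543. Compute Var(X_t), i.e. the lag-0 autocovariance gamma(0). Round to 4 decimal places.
\gamma(0) = 5.1762

For an MA(q) process X_t = eps_t + sum_i theta_i eps_{t-i} with
Var(eps_t) = sigma^2, the variance is
  gamma(0) = sigma^2 * (1 + sum_i theta_i^2).
  sum_i theta_i^2 = (0.622)^2 + (0.209)^2 + (-0.543)^2 = 0.386884 + 0.043681 + 0.294849 = 0.725414.
  gamma(0) = 3 * (1 + 0.725414) = 3 * 1.725414 = 5.176242, which rounds to 5.1762.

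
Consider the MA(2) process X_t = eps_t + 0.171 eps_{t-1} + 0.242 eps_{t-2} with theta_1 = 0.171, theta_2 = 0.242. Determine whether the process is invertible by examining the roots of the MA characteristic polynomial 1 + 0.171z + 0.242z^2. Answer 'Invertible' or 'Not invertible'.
\text{Invertible}

The MA(q) characteristic polynomial is P(z) = 1 + 0.171z + 0.242z^2.
Invertibility requires all roots to lie outside the unit circle, i.e. |z| > 1 for every root.
Set 1 + (0.171) z + (0.242) z^2 = 0, i.e. a z^2 + b z + c = 0 with a = 0.242, b = 0.171, c = 1.
Discriminant D = b^2 - 4ac = (0.171)^2 - 4*(0.242)*1 = 0.029241 - (0.968) = -0.938759.
D < 0, so the roots are the complex-conjugate pair z = (-b +/- i sqrt(-D)) / (2a) = -0.3533 +/- 2.0019i.
For a conjugate pair |z|^2 = z * conj(z) = (product of roots) = c/a = 1/(0.242) = 4.132231, so |z| = sqrt(4.132231) = 2.0328 for both roots.
Moduli of all roots: 2.0328, 2.0328.
All moduli strictly greater than 1? Yes.
Verdict: Invertible.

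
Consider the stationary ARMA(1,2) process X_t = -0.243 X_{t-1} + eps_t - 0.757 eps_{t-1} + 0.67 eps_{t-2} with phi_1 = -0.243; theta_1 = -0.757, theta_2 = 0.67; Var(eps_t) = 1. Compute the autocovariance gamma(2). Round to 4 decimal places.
\gamma(2) = 1.1872

Multiply the model equation by X_{t-k} and take expectations. With theta_0 = psi_0 = 1 and psi_j the MA(infinity) weights, this gives
  gamma(k) - sum_i phi_i gamma(k-i) = c_k,
  c_k = sigma^2 * sum_{j=k..q} theta_j psi_{j-k}   (c_k = 0 for k > q),
using gamma(-m) = gamma(m).
psi-weights needed (psi_j = theta_j + sum_i phi_i psi_{j-i}):
  psi_1 = theta_1 + phi_1 = -0.757 + (-0.243) = -1
  psi_2 = theta_2 + phi_1 psi_1 = 0.67 + (-0.243)(-1) = 0.913
Right-hand sides:
  c_0 = sigma^2 (1 + theta_1 psi_1 + theta_2 psi_2) = 1 * (1 + (-0.757)(-1) + (0.67)(0.913)) = 1 * 2.36871 = 2.36871
  c_1 = sigma^2 (theta_1 + theta_2 psi_1) = 1 * (-0.757 + (0.67)(-1)) = -1.427
  c_2 = sigma^2 theta_2 = 1 * (0.67) = 0.67
Equations for k = 0 and k = 1 (AR order 1):
  gamma(0) = phi_1 gamma(1) + c_0
  gamma(1) = phi_1 gamma(0) + c_1
Substituting the second into the first: gamma(0) (1 - phi_1^2) = c_0 + phi_1 c_1, so
  gamma(0) = (c_0 + phi_1 c_1) / (1 - phi_1^2) = (2.36871 + (-0.243)(-1.427)) / (1 - (-0.243)^2) = 2.715471 / 0.940951 = 2.885879.
  gamma(1) = phi_1 gamma(0) + c_1 = (-0.243)(2.885879) + (-1.427) = -2.128269.
For k = 2: gamma(2) = phi_1 gamma(1) + c_2
  = (-0.243)(-2.128269) + (0.67) = 1.187169.
Therefore gamma(2) = 1.1872 (to 4 decimal places).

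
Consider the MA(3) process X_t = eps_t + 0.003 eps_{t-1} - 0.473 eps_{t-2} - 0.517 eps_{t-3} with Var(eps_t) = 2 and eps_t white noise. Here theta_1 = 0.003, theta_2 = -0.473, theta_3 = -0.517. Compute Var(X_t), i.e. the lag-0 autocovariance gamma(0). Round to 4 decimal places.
\gamma(0) = 2.9821

For an MA(q) process X_t = eps_t + sum_i theta_i eps_{t-i} with
Var(eps_t) = sigma^2, the variance is
  gamma(0) = sigma^2 * (1 + sum_i theta_i^2).
  sum_i theta_i^2 = (0.003)^2 + (-0.473)^2 + (-0.517)^2 = 0.000009 + 0.223729 + 0.267289 = 0.491027.
  gamma(0) = 2 * (1 + 0.491027) = 2 * 1.491027 = 2.982054, which rounds to 2.9821.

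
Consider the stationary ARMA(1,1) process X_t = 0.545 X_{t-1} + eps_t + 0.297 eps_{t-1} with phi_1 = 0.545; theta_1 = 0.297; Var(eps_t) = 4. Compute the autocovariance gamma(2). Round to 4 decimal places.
\gamma(2) = 3.0338

Multiply the model equation by X_{t-k} and take expectations. With theta_0 = psi_0 = 1 and psi_j the MA(infinity) weights, this gives
  gamma(k) - sum_i phi_i gamma(k-i) = c_k,
  c_k = sigma^2 * sum_{j=k..q} theta_j psi_{j-k}   (c_k = 0 for k > q),
using gamma(-m) = gamma(m).
psi-weights needed (psi_j = theta_j + sum_i phi_i psi_{j-i}):
  psi_1 = theta_1 + phi_1 = 0.297 + (0.545) = 0.842
Right-hand sides:
  c_0 = sigma^2 (1 + theta_1 psi_1) = 4 * (1 + (0.297)(0.842)) = 4 * 1.250074 = 5.000296
  c_1 = sigma^2 theta_1 = 4 * (0.297) = 1.188
  c_2 = 0
Equations for k = 0 and k = 1 (AR order 1):
  gamma(0) = phi_1 gamma(1) + c_0
  gamma(1) = phi_1 gamma(0) + c_1
Substituting the second into the first: gamma(0) (1 - phi_1^2) = c_0 + phi_1 c_1, so
  gamma(0) = (c_0 + phi_1 c_1) / (1 - phi_1^2) = (5.000296 + (0.545)(1.188)) / (1 - (0.545)^2) = 5.647756 / 0.702975 = 8.034078.
  gamma(1) = phi_1 gamma(0) + c_1 = (0.545)(8.034078) + (1.188) = 5.566573.
For k = 2 (> q): gamma(2) = phi_1 gamma(1) = (0.545)(5.566573) = 3.033782.
Therefore gamma(2) = 3.0338 (to 4 decimal places).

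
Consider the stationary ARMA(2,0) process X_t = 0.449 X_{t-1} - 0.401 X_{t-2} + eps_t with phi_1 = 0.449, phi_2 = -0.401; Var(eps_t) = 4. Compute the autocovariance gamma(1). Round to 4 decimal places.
\gamma(1) = 1.7024

Multiply the model equation by X_{t-k} and take expectations. With theta_0 = psi_0 = 1 and psi_j the MA(infinity) weights, this gives
  gamma(k) - sum_i phi_i gamma(k-i) = c_k,
  c_k = sigma^2 * sum_{j=k..q} theta_j psi_{j-k}   (c_k = 0 for k > q),
using gamma(-m) = gamma(m).
Pure AR (q = 0): c_0 = sigma^2 = 4, c_k = 0 for k >= 1.
Equations for k = 0, 1, 2 (AR order 2, c_2 = 0):
  (E0) gamma(0) = phi_1 gamma(1) + phi_2 gamma(2) + c_0
  (E1) gamma(1) = phi_1 gamma(0) + phi_2 gamma(1) + c_1
  (E2) gamma(2) = phi_1 gamma(1) + phi_2 gamma(0)
From (E1): gamma(1) = A gamma(0) + B with
  A = phi_1 / (1 - phi_2) = 0.449 / 1.401 = 0.320485,   B = c_1 / (1 - phi_2) = 0 / 1.401 = 0.
Insert (E2) into (E0): gamma(0) (1 - phi_2^2) = phi_1 (1 + phi_2) gamma(1) + c_0.
  phi_1 (1 + phi_2) = (0.449)(0.599) = 0.268951,   1 - phi_2^2 = 0.839199.
Replace gamma(1) by A gamma(0) + B and collect gamma(0):
  gamma(0) [0.839199 - (0.268951)(0.320485)] = c_0 = 4
  gamma(0) * 0.753004 = 4
  gamma(0) = 4 / 0.753004 = 5.312056.
  gamma(1) = A gamma(0) = (0.320485)(5.312056) = 1.702436.
Therefore gamma(1) = 1.7024 (to 4 decimal places).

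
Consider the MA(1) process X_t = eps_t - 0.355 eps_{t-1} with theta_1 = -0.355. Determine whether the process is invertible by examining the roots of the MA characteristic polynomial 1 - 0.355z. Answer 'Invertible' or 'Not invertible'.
\text{Invertible}

The MA(q) characteristic polynomial is P(z) = 1 - 0.355z.
Invertibility requires all roots to lie outside the unit circle, i.e. |z| > 1 for every root.
This is linear in z: 1 + (-0.355) z = 0  =>  z = -1/(-0.355) = 2.816901,  |z| = 2.816901.
Moduli of all roots: 2.8169.
All moduli strictly greater than 1? Yes.
Verdict: Invertible.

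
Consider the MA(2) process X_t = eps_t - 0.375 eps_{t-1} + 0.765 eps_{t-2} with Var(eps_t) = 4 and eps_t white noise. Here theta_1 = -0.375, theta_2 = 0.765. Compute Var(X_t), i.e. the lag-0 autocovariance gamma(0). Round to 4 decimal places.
\gamma(0) = 6.9034

For an MA(q) process X_t = eps_t + sum_i theta_i eps_{t-i} with
Var(eps_t) = sigma^2, the variance is
  gamma(0) = sigma^2 * (1 + sum_i theta_i^2).
  sum_i theta_i^2 = (-0.375)^2 + (0.765)^2 = 0.140625 + 0.585225 = 0.72585.
  gamma(0) = 4 * (1 + 0.72585) = 4 * 1.72585 = 6.9034.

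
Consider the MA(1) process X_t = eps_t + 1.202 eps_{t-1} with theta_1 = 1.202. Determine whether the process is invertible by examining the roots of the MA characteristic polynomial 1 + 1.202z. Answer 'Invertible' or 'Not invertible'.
\text{Not invertible}

The MA(q) characteristic polynomial is P(z) = 1 + 1.202z.
Invertibility requires all roots to lie outside the unit circle, i.e. |z| > 1 for every root.
This is linear in z: 1 + (1.202) z = 0  =>  z = -1/(1.202) = -0.831947,  |z| = 0.831947.
Moduli of all roots: 0.8319.
All moduli strictly greater than 1? No.
Verdict: Not invertible.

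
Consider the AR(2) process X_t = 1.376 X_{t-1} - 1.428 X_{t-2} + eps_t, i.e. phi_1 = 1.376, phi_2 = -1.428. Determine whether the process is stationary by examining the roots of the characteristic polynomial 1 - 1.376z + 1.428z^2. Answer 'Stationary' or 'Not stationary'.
\text{Not stationary}

The AR(p) characteristic polynomial is P(z) = 1 - 1.376z + 1.428z^2.
Stationarity requires all roots to lie outside the unit circle, i.e. |z| > 1 for every root.
Set 1 + (-1.376) z + (1.428) z^2 = 0, i.e. a z^2 + b z + c = 0 with a = 1.428, b = -1.376, c = 1.
Discriminant D = b^2 - 4ac = (-1.376)^2 - 4*(1.428)*1 = 1.893376 - (5.712) = -3.818624.
D < 0, so the roots are the complex-conjugate pair z = (-b +/- i sqrt(-D)) / (2a) = 0.4818 +/- 0.6842i.
For a conjugate pair |z|^2 = z * conj(z) = (product of roots) = c/a = 1/(1.428) = 0.70028, so |z| = sqrt(0.70028) = 0.8368 for both roots.
Moduli of all roots: 0.8368, 0.8368.
All moduli strictly greater than 1? No.
Verdict: Not stationary.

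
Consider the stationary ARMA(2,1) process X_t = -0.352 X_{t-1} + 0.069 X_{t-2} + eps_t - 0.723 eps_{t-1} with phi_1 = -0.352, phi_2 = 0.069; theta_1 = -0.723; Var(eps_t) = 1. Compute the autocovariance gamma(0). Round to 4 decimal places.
\gamma(0) = 2.4262

Multiply the model equation by X_{t-k} and take expectations. With theta_0 = psi_0 = 1 and psi_j the MA(infinity) weights, this gives
  gamma(k) - sum_i phi_i gamma(k-i) = c_k,
  c_k = sigma^2 * sum_{j=k..q} theta_j psi_{j-k}   (c_k = 0 for k > q),
using gamma(-m) = gamma(m).
psi-weights needed (psi_j = theta_j + sum_i phi_i psi_{j-i}):
  psi_1 = theta_1 + phi_1 = -0.723 + (-0.352) = -1.075
Right-hand sides:
  c_0 = sigma^2 (1 + theta_1 psi_1) = 1 * (1 + (-0.723)(-1.075)) = 1 * 1.777225 = 1.777225
  c_1 = sigma^2 theta_1 = 1 * (-0.723) = -0.723
  c_2 = 0
Equations for k = 0, 1, 2 (AR order 2, c_2 = 0):
  (E0) gamma(0) = phi_1 gamma(1) + phi_2 gamma(2) + c_0
  (E1) gamma(1) = phi_1 gamma(0) + phi_2 gamma(1) + c_1
  (E2) gamma(2) = phi_1 gamma(1) + phi_2 gamma(0)
From (E1): gamma(1) = A gamma(0) + B with
  A = phi_1 / (1 - phi_2) = -0.352 / 0.931 = -0.378088,   B = c_1 / (1 - phi_2) = -0.723 / 0.931 = -0.776584.
Insert (E2) into (E0): gamma(0) (1 - phi_2^2) = phi_1 (1 + phi_2) gamma(1) + c_0.
  phi_1 (1 + phi_2) = (-0.352)(1.069) = -0.376288,   1 - phi_2^2 = 0.995239.
Replace gamma(1) by A gamma(0) + B and collect gamma(0):
  gamma(0) [0.995239 - (-0.376288)(-0.378088)] = (-0.376288)(-0.776584) + 1.777225
  gamma(0) * 0.852969 = 2.069444
  gamma(0) = 2.069444 / 0.852969 = 2.426166.
Therefore gamma(0) = 2.4262 (to 4 decimal places).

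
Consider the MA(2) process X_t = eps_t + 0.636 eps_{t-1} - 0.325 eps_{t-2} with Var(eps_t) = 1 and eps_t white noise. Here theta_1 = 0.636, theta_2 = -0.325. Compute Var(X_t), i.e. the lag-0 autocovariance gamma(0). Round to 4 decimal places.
\gamma(0) = 1.5101

For an MA(q) process X_t = eps_t + sum_i theta_i eps_{t-i} with
Var(eps_t) = sigma^2, the variance is
  gamma(0) = sigma^2 * (1 + sum_i theta_i^2).
  sum_i theta_i^2 = (0.636)^2 + (-0.325)^2 = 0.404496 + 0.105625 = 0.510121.
  gamma(0) = 1 * (1 + 0.510121) = 1 * 1.510121 = 1.510121, which rounds to 1.5101.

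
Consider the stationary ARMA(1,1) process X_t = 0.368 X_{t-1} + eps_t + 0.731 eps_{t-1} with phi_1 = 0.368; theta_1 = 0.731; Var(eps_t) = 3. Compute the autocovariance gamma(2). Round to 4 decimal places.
\gamma(2) = 1.7809

Multiply the model equation by X_{t-k} and take expectations. With theta_0 = psi_0 = 1 and psi_j the MA(infinity) weights, this gives
  gamma(k) - sum_i phi_i gamma(k-i) = c_k,
  c_k = sigma^2 * sum_{j=k..q} theta_j psi_{j-k}   (c_k = 0 for k > q),
using gamma(-m) = gamma(m).
psi-weights needed (psi_j = theta_j + sum_i phi_i psi_{j-i}):
  psi_1 = theta_1 + phi_1 = 0.731 + (0.368) = 1.099
Right-hand sides:
  c_0 = sigma^2 (1 + theta_1 psi_1) = 3 * (1 + (0.731)(1.099)) = 3 * 1.803369 = 5.410107
  c_1 = sigma^2 theta_1 = 3 * (0.731) = 2.193
  c_2 = 0
Equations for k = 0 and k = 1 (AR order 1):
  gamma(0) = phi_1 gamma(1) + c_0
  gamma(1) = phi_1 gamma(0) + c_1
Substituting the second into the first: gamma(0) (1 - phi_1^2) = c_0 + phi_1 c_1, so
  gamma(0) = (c_0 + phi_1 c_1) / (1 - phi_1^2) = (5.410107 + (0.368)(2.193)) / (1 - (0.368)^2) = 6.217131 / 0.864576 = 7.190959.
  gamma(1) = phi_1 gamma(0) + c_1 = (0.368)(7.190959) + (2.193) = 4.839273.
For k = 2 (> q): gamma(2) = phi_1 gamma(1) = (0.368)(4.839273) = 1.780852.
Therefore gamma(2) = 1.7809 (to 4 decimal places).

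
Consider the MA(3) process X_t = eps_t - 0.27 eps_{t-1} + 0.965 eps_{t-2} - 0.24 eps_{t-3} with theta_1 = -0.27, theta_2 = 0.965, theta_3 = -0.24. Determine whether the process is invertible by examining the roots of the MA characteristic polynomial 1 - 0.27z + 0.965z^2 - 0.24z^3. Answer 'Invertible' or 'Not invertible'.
\text{Invertible}

The MA(q) characteristic polynomial is P(z) = 1 - 0.27z + 0.965z^2 - 0.24z^3.
Invertibility requires all roots to lie outside the unit circle, i.e. |z| > 1 for every root.
Degree 3: look for a simple real root z0 first, then factor out (1 - z/z0) and solve the remaining quadratic.
Testing z0 = 4: P(4) = 1 + (-0.27)(4) + (0.965)(4)^2 + (-0.24)(4)^3
  = 1 + (-1.08) + (15.44) + (-15.36) = 0.  So z_0 = 4 is a root, |z_0| = 4.
Divide out the factor (1 - 0.25 z) = (1 - z/z0) (since 1/z0 = 0.25):
  P(z) = (1 - 0.25 z)(1 + (-0.02) z + (0.96) z^2)
  [check: z-coef -0.02 - (0.25) = -0.27; z^2-coef 0.96 - (0.25)(-0.02) = 0.965; z^3-coef -(0.25)(0.96) = -0.24.]
Remaining roots from the quadratic factor 1 + (-0.02) z + (0.96) z^2:
  Set 1 + (-0.02) z + (0.96) z^2 = 0, i.e. a z^2 + b z + c = 0 with a = 0.96, b = -0.02, c = 1.
  Discriminant D = b^2 - 4ac = (-0.02)^2 - 4*(0.96)*1 = 0.0004 - (3.84) = -3.8396.
  D < 0, so the roots are the complex-conjugate pair z = (-b +/- i sqrt(-D)) / (2a) = 0.0104 +/- 1.0206i.
  For a conjugate pair |z|^2 = z * conj(z) = (product of roots) = c/a = 1/(0.96) = 1.041667, so |z| = sqrt(1.041667) = 1.0206 for both roots.
Moduli of all roots: 4.0000, 1.0206, 1.0206.
All moduli strictly greater than 1? Yes.
Verdict: Invertible.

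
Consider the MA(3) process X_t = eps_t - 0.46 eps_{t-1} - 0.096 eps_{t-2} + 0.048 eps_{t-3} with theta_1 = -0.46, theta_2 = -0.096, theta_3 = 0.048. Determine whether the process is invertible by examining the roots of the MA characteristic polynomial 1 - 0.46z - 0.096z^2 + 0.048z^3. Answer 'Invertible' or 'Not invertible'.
\text{Invertible}

The MA(q) characteristic polynomial is P(z) = 1 - 0.46z - 0.096z^2 + 0.048z^3.
Invertibility requires all roots to lie outside the unit circle, i.e. |z| > 1 for every root.
Degree 3: look for a simple real root z0 first, then factor out (1 - z/z0) and solve the remaining quadratic.
Testing z0 = 2.5: P(2.5) = 1 + (-0.46)(2.5) + (-0.096)(2.5)^2 + (0.048)(2.5)^3
  = 1 + (-1.15) + (-0.6) + (0.75) = 0.  So z_0 = 2.5 is a root, |z_0| = 2.5.
Divide out the factor (1 - 0.4 z) = (1 - z/z0) (since 1/z0 = 0.4):
  P(z) = (1 - 0.4 z)(1 + (-0.06) z + (-0.12) z^2)
  [check: z-coef -0.06 - (0.4) = -0.46; z^2-coef -0.12 - (0.4)(-0.06) = -0.096; z^3-coef -(0.4)(-0.12) = 0.048.]
Remaining roots from the quadratic factor 1 + (-0.06) z + (-0.12) z^2:
  Set 1 + (-0.06) z + (-0.12) z^2 = 0, i.e. a z^2 + b z + c = 0 with a = -0.12, b = -0.06, c = 1.
  Discriminant D = b^2 - 4ac = (-0.06)^2 - 4*(-0.12)*1 = 0.0036 - (-0.48) = 0.4836.
  D >= 0, so the roots are real: z = (-b +/- sqrt(D)) / (2a) = (0.06 +/- 0.695414) / (-0.24).
    z_1 = (0.06 + 0.695414) / (-0.24) = -3.1476,   |z_1| = 3.1476.
    z_2 = (0.06 - 0.695414) / (-0.24) = 2.6476,   |z_2| = 2.6476.
Moduli of all roots: 2.5000, 3.1476, 2.6476.
All moduli strictly greater than 1? Yes.
Verdict: Invertible.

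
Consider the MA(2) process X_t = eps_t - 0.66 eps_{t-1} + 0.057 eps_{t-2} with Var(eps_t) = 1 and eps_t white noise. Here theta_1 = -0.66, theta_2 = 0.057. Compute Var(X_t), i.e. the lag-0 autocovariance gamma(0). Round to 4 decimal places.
\gamma(0) = 1.4388

For an MA(q) process X_t = eps_t + sum_i theta_i eps_{t-i} with
Var(eps_t) = sigma^2, the variance is
  gamma(0) = sigma^2 * (1 + sum_i theta_i^2).
  sum_i theta_i^2 = (-0.66)^2 + (0.057)^2 = 0.4356 + 0.003249 = 0.438849.
  gamma(0) = 1 * (1 + 0.438849) = 1 * 1.438849 = 1.438849, which rounds to 1.4388.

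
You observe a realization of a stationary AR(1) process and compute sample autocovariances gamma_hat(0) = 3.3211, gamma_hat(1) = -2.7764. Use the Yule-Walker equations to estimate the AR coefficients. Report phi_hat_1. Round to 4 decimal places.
\hat\phi_{1} = -0.8360

The Yule-Walker equations for an AR(p) process read, in matrix form,
  Gamma_p phi = r_p,   with   (Gamma_p)_{ij} = gamma(|i - j|),
                       (r_p)_i = gamma(i),   i,j = 1..p.
Substitute the sample gammas (Toeplitz matrix and right-hand side of size 1):
  Gamma_p = [[3.3211]]
  r_p     = [-2.7764]
With p = 1 this is the single equation gamma(0) phi_1 = gamma(1):
  phi_hat_1 = gamma(1) / gamma(0) = -2.7764 / 3.3211 = -0.8360.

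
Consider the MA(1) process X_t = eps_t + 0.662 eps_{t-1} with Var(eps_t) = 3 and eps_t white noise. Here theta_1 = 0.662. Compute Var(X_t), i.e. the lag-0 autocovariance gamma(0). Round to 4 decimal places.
\gamma(0) = 4.3147

For an MA(q) process X_t = eps_t + sum_i theta_i eps_{t-i} with
Var(eps_t) = sigma^2, the variance is
  gamma(0) = sigma^2 * (1 + sum_i theta_i^2).
  sum_i theta_i^2 = (0.662)^2 = 0.438244.
  gamma(0) = 3 * (1 + 0.438244) = 3 * 1.438244 = 4.314732, which rounds to 4.3147.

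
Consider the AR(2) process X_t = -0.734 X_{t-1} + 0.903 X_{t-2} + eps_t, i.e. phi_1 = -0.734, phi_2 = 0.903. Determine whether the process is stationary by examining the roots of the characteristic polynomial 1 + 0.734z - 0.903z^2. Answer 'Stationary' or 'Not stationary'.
\text{Not stationary}

The AR(p) characteristic polynomial is P(z) = 1 + 0.734z - 0.903z^2.
Stationarity requires all roots to lie outside the unit circle, i.e. |z| > 1 for every root.
Set 1 + (0.734) z + (-0.903) z^2 = 0, i.e. a z^2 + b z + c = 0 with a = -0.903, b = 0.734, c = 1.
Discriminant D = b^2 - 4ac = (0.734)^2 - 4*(-0.903)*1 = 0.538756 - (-3.612) = 4.150756.
D >= 0, so the roots are real: z = (-b +/- sqrt(D)) / (2a) = (-0.734 +/- 2.03734) / (-1.806).
  z_1 = (-0.734 + 2.03734) / (-1.806) = -0.7217,   |z_1| = 0.7217.
  z_2 = (-0.734 - 2.03734) / (-1.806) = 1.5345,   |z_2| = 1.5345.
Moduli of all roots: 0.7217, 1.5345.
All moduli strictly greater than 1? No.
Verdict: Not stationary.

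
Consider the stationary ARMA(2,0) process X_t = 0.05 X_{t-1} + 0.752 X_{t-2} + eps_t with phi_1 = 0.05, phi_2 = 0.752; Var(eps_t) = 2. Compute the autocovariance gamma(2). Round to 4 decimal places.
\gamma(2) = 3.6565

Multiply the model equation by X_{t-k} and take expectations. With theta_0 = psi_0 = 1 and psi_j the MA(infinity) weights, this gives
  gamma(k) - sum_i phi_i gamma(k-i) = c_k,
  c_k = sigma^2 * sum_{j=k..q} theta_j psi_{j-k}   (c_k = 0 for k > q),
using gamma(-m) = gamma(m).
Pure AR (q = 0): c_0 = sigma^2 = 2, c_k = 0 for k >= 1.
Equations for k = 0, 1, 2 (AR order 2, c_2 = 0):
  (E0) gamma(0) = phi_1 gamma(1) + phi_2 gamma(2) + c_0
  (E1) gamma(1) = phi_1 gamma(0) + phi_2 gamma(1) + c_1
  (E2) gamma(2) = phi_1 gamma(1) + phi_2 gamma(0)
From (E1): gamma(1) = A gamma(0) + B with
  A = phi_1 / (1 - phi_2) = 0.05 / 0.248 = 0.201613,   B = c_1 / (1 - phi_2) = 0 / 0.248 = 0.
Insert (E2) into (E0): gamma(0) (1 - phi_2^2) = phi_1 (1 + phi_2) gamma(1) + c_0.
  phi_1 (1 + phi_2) = (0.05)(1.752) = 0.0876,   1 - phi_2^2 = 0.434496.
Replace gamma(1) by A gamma(0) + B and collect gamma(0):
  gamma(0) [0.434496 - (0.0876)(0.201613)] = c_0 = 2
  gamma(0) * 0.416835 = 2
  gamma(0) = 2 / 0.416835 = 4.798065.
  gamma(1) = A gamma(0) = (0.201613)(4.798065) = 0.967352.
  gamma(2) = phi_1 gamma(1) + phi_2 gamma(0) = (0.05)(0.967352) + (0.752)(4.798065) = 3.656512.
Therefore gamma(2) = 3.6565 (to 4 decimal places).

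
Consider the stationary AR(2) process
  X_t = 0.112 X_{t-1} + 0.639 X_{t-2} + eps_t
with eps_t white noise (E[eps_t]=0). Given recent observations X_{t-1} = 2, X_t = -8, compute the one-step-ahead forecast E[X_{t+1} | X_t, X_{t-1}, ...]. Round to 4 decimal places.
E[X_{t+1} \mid \mathcal F_t] = 0.3820

For an AR(p) model X_t = c + sum_i phi_i X_{t-i} + eps_t, the
one-step-ahead conditional mean is
  E[X_{t+1} | X_t, ...] = c + sum_i phi_i X_{t+1-i}.
Substitute known values:
  E[X_{t+1} | ...] = (0.112) * (-8) + (0.639) * (2)
                   = 0.3820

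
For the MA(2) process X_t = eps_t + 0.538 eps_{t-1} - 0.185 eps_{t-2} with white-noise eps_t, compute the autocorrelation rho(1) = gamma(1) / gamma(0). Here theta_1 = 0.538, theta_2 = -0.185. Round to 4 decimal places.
\rho(1) = 0.3313

For an MA(q) process with theta_0 = 1, the autocovariance is
  gamma(k) = sigma^2 * sum_{i=0..q-k} theta_i * theta_{i+k},
and rho(k) = gamma(k) / gamma(0). Sigma^2 cancels.
  numerator   = (1)*(0.538) + (0.538)*(-0.185) = 0.43847.
  denominator = (1)^2 + (0.538)^2 + (-0.185)^2 = 1.323669.
  rho(1) = 0.43847 / 1.323669 = 0.3313.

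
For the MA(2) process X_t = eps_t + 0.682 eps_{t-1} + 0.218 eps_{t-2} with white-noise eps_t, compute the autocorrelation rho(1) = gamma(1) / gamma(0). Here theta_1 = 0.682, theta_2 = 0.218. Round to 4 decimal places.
\rho(1) = 0.5492

For an MA(q) process with theta_0 = 1, the autocovariance is
  gamma(k) = sigma^2 * sum_{i=0..q-k} theta_i * theta_{i+k},
and rho(k) = gamma(k) / gamma(0). Sigma^2 cancels.
  numerator   = (1)*(0.682) + (0.682)*(0.218) = 0.830676.
  denominator = (1)^2 + (0.682)^2 + (0.218)^2 = 1.512648.
  rho(1) = 0.830676 / 1.512648 = 0.5492.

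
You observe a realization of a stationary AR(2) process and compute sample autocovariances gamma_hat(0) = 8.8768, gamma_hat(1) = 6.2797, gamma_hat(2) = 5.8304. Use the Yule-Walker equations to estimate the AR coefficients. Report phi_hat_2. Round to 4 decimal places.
\hat\phi_{2} = 0.3130

The Yule-Walker equations for an AR(p) process read, in matrix form,
  Gamma_p phi = r_p,   with   (Gamma_p)_{ij} = gamma(|i - j|),
                       (r_p)_i = gamma(i),   i,j = 1..p.
Substitute the sample gammas (Toeplitz matrix and right-hand side of size 2):
  Gamma_p = [[8.8768, 6.2797], [6.2797, 8.8768]]
  r_p     = [6.2797, 5.8304]
Written out:
  8.8768 phi_1 + 6.2797 phi_2 = 6.2797
  6.2797 phi_1 + 8.8768 phi_2 = 5.8304
Solve by Cramer's rule:
  det = gamma(0)^2 - gamma(1)^2 = (8.8768)^2 - (6.2797)^2 = 78.79757824 - 39.43463209 = 39.36294615
  phi_hat_1 = [gamma(1) gamma(0) - gamma(1) gamma(2)] / det = [(6.2797)(8.8768) - (6.2797)(5.8304)] / 39.36294615 = 19.13047808 / 39.36294615 = 0.486
  phi_hat_2 = [gamma(0) gamma(2) - gamma(1)^2] / det = [(8.8768)(5.8304) - (6.2797)^2] / 39.36294615 = 12.32066263 / 39.36294615 = 0.313
So phi_hat = [0.4860, 0.3130].
Therefore phi_hat_2 = 0.3130.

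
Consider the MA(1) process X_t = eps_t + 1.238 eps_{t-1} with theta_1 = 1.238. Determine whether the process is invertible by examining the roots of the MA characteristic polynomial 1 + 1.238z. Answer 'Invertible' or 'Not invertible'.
\text{Not invertible}

The MA(q) characteristic polynomial is P(z) = 1 + 1.238z.
Invertibility requires all roots to lie outside the unit circle, i.e. |z| > 1 for every root.
This is linear in z: 1 + (1.238) z = 0  =>  z = -1/(1.238) = -0.807754,  |z| = 0.807754.
Moduli of all roots: 0.8078.
All moduli strictly greater than 1? No.
Verdict: Not invertible.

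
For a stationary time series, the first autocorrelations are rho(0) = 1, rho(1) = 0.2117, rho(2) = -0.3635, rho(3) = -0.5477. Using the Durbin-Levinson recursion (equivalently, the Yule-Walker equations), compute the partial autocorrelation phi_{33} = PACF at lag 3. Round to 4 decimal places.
\phi_{33} = -0.4450

The PACF at lag k is phi_{kk}, the last component of the solution
to the Yule-Walker system G_k phi = r_k where
  (G_k)_{ij} = rho(|i - j|), (r_k)_i = rho(i), i,j = 1..k.
Equivalently, Durbin-Levinson gives phi_{kk} iteratively:
  phi_{11} = rho(1)
  phi_{kk} = [rho(k) - sum_{j=1..k-1} phi_{k-1,j} rho(k-j)]
            / [1 - sum_{j=1..k-1} phi_{k-1,j} rho(j)],
  phi_{k,j} = phi_{k-1,j} - phi_{kk} phi_{k-1,k-j},  j = 1..k-1.
Step k = 1:
  phi_11 = rho(1) = 0.2117.
Step k = 2:
  phi_22 = [rho(2) - phi_11 rho(1)] / [1 - phi_11 rho(1)] = [-0.3635 - (0.2117)(0.2117)] / [1 - (0.2117)(0.2117)]
         = -0.40831689 / 0.95518311 = -0.427475.
  Update: phi_21 = phi_11 - phi_22 phi_11 = 0.2117 - (-0.427475)(0.2117) = 0.302196.
Step k = 3:
  phi_33 = [rho(3) - phi_21 rho(2) - phi_22 rho(1)] / [1 - phi_21 rho(1) - phi_22 rho(2)]
    numerator   = -0.5477 - (0.302196)(-0.3635) - (-0.427475)(0.2117) = -0.34735513
    denominator = 1 - (0.302196)(0.2117) - (-0.427475)(-0.3635) = 0.78063785
  phi_33 = -0.34735513 / 0.78063785 = -0.445.
Therefore phi_{33} = -0.4450.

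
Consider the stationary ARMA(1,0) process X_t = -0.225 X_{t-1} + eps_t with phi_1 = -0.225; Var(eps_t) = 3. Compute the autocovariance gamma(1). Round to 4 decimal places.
\gamma(1) = -0.7110

Multiply the model equation by X_{t-k} and take expectations. With theta_0 = psi_0 = 1 and psi_j the MA(infinity) weights, this gives
  gamma(k) - sum_i phi_i gamma(k-i) = c_k,
  c_k = sigma^2 * sum_{j=k..q} theta_j psi_{j-k}   (c_k = 0 for k > q),
using gamma(-m) = gamma(m).
Pure AR (q = 0): c_0 = sigma^2 = 3, c_k = 0 for k >= 1.
Equations for k = 0 and k = 1 (AR order 1):
  gamma(0) = phi_1 gamma(1) + c_0
  gamma(1) = phi_1 gamma(0) + c_1
Substituting the second into the first: gamma(0) (1 - phi_1^2) = c_0 + phi_1 c_1, so
  gamma(0) = c_0 / (1 - phi_1^2) = 3 / (1 - (-0.225)^2) = 3 / 0.949375 = 3.159974.
  gamma(1) = phi_1 gamma(0) = (-0.225)(3.159974) = -0.710994.
Therefore gamma(1) = -0.7110 (to 4 decimal places).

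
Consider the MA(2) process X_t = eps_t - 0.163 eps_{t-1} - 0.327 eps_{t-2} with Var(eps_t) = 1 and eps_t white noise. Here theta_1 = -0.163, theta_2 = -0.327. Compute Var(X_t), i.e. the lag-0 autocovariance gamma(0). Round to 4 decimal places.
\gamma(0) = 1.1335

For an MA(q) process X_t = eps_t + sum_i theta_i eps_{t-i} with
Var(eps_t) = sigma^2, the variance is
  gamma(0) = sigma^2 * (1 + sum_i theta_i^2).
  sum_i theta_i^2 = (-0.163)^2 + (-0.327)^2 = 0.026569 + 0.106929 = 0.133498.
  gamma(0) = 1 * (1 + 0.133498) = 1 * 1.133498 = 1.133498, which rounds to 1.1335.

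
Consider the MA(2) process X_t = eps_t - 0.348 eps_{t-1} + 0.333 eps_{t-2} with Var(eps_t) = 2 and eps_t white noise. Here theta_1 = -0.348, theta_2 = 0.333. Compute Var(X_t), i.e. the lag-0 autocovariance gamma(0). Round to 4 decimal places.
\gamma(0) = 2.4640

For an MA(q) process X_t = eps_t + sum_i theta_i eps_{t-i} with
Var(eps_t) = sigma^2, the variance is
  gamma(0) = sigma^2 * (1 + sum_i theta_i^2).
  sum_i theta_i^2 = (-0.348)^2 + (0.333)^2 = 0.121104 + 0.110889 = 0.231993.
  gamma(0) = 2 * (1 + 0.231993) = 2 * 1.231993 = 2.463986, which rounds to 2.4640.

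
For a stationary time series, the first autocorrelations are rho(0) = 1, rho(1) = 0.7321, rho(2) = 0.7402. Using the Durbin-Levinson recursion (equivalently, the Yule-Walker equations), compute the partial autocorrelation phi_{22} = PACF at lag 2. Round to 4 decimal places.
\phi_{22} = 0.4401

The PACF at lag k is phi_{kk}, the last component of the solution
to the Yule-Walker system G_k phi = r_k where
  (G_k)_{ij} = rho(|i - j|), (r_k)_i = rho(i), i,j = 1..k.
Equivalently, Durbin-Levinson gives phi_{kk} iteratively:
  phi_{11} = rho(1)
  phi_{kk} = [rho(k) - sum_{j=1..k-1} phi_{k-1,j} rho(k-j)]
            / [1 - sum_{j=1..k-1} phi_{k-1,j} rho(j)],
  phi_{k,j} = phi_{k-1,j} - phi_{kk} phi_{k-1,k-j},  j = 1..k-1.
Step k = 1:
  phi_11 = rho(1) = 0.7321.
Step k = 2:
  phi_22 = [rho(2) - phi_11 rho(1)] / [1 - phi_11 rho(1)] = [0.7402 - (0.7321)(0.7321)] / [1 - (0.7321)(0.7321)]
         = 0.20422959 / 0.46402959 = 0.4401.
Therefore phi_{22} = 0.4401.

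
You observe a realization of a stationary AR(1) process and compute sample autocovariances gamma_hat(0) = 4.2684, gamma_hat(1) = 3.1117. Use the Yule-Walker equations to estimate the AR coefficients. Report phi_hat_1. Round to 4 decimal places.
\hat\phi_{1} = 0.7290

The Yule-Walker equations for an AR(p) process read, in matrix form,
  Gamma_p phi = r_p,   with   (Gamma_p)_{ij} = gamma(|i - j|),
                       (r_p)_i = gamma(i),   i,j = 1..p.
Substitute the sample gammas (Toeplitz matrix and right-hand side of size 1):
  Gamma_p = [[4.2684]]
  r_p     = [3.1117]
With p = 1 this is the single equation gamma(0) phi_1 = gamma(1):
  phi_hat_1 = gamma(1) / gamma(0) = 3.1117 / 4.2684 = 0.7290.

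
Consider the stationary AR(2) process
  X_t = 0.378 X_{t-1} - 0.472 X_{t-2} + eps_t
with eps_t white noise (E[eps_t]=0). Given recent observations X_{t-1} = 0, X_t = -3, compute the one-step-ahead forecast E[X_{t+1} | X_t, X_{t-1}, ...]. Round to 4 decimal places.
E[X_{t+1} \mid \mathcal F_t] = -1.1340

For an AR(p) model X_t = c + sum_i phi_i X_{t-i} + eps_t, the
one-step-ahead conditional mean is
  E[X_{t+1} | X_t, ...] = c + sum_i phi_i X_{t+1-i}.
Substitute known values:
  E[X_{t+1} | ...] = (0.378) * (-3) + (-0.472) * (0)
                   = -1.1340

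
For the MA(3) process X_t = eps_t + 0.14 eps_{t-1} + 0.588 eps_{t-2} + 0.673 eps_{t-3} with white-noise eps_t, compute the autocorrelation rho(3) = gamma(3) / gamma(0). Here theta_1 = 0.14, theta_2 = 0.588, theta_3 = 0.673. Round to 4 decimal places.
\rho(3) = 0.3701

For an MA(q) process with theta_0 = 1, the autocovariance is
  gamma(k) = sigma^2 * sum_{i=0..q-k} theta_i * theta_{i+k},
and rho(k) = gamma(k) / gamma(0). Sigma^2 cancels.
  numerator   = (1)*(0.673) = 0.673.
  denominator = (1)^2 + (0.14)^2 + (0.588)^2 + (0.673)^2 = 1.818273.
  rho(3) = 0.673 / 1.818273 = 0.3701.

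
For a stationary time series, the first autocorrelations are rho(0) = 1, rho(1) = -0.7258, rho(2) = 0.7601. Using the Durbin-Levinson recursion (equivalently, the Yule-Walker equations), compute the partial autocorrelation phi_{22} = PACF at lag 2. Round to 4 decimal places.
\phi_{22} = 0.4930

The PACF at lag k is phi_{kk}, the last component of the solution
to the Yule-Walker system G_k phi = r_k where
  (G_k)_{ij} = rho(|i - j|), (r_k)_i = rho(i), i,j = 1..k.
Equivalently, Durbin-Levinson gives phi_{kk} iteratively:
  phi_{11} = rho(1)
  phi_{kk} = [rho(k) - sum_{j=1..k-1} phi_{k-1,j} rho(k-j)]
            / [1 - sum_{j=1..k-1} phi_{k-1,j} rho(j)],
  phi_{k,j} = phi_{k-1,j} - phi_{kk} phi_{k-1,k-j},  j = 1..k-1.
Step k = 1:
  phi_11 = rho(1) = -0.7258.
Step k = 2:
  phi_22 = [rho(2) - phi_11 rho(1)] / [1 - phi_11 rho(1)] = [0.7601 - (-0.7258)(-0.7258)] / [1 - (-0.7258)(-0.7258)]
         = 0.23331436 / 0.47321436 = 0.493.
Therefore phi_{22} = 0.4930.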